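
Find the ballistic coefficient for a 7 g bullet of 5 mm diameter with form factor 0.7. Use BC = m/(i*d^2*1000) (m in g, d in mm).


BC = m/(i*d^2*1000) = 7/(0.7 * 5^2 * 1000) = 0.0004

0.0004


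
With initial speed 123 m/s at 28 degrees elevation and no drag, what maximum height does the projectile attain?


H = (v0*sin(theta))^2 / (2g) = (123*sin(28°))^2 / (2*9.81) = 170 m

170 m


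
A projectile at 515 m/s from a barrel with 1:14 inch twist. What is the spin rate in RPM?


twist_m = 14*0.0254 = 0.3556 m
spin = v/twist = 515/0.3556 = 1448.256 rev/s
RPM = spin*60 = 1448.256*60 ≈ 86895 RPM

86895 RPM


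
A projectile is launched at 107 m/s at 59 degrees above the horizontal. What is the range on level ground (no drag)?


R = v0^2 * sin(2*theta) / g = 107^2 * sin(2*59°) / 9.81 = 1030 m

1030 m


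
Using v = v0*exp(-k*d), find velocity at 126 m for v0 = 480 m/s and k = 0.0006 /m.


v = v0*exp(-k*d) = 480*exp(-0.0006*126) = 445 m/s

445 m/s


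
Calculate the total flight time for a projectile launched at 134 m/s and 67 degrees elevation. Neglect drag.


T = 2*v0*sin(theta)/g = 2*134*sin(67°)/9.81 = 25.15 s

25.15 s


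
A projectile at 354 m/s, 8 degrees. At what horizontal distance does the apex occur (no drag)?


R = v0^2*sin(2*theta)/g = 354^2*sin(2*8°)/9.81 = 3521.08 m
apex_dist = R/2 = 3521.08/2 = 1761 m

1761 m


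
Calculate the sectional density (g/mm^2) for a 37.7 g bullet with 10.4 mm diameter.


SD = m/d^2 = 37.7/10.4^2 = 0.3486 g/mm^2

0.3486 g/mm^2


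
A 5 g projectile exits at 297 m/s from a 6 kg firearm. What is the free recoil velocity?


v_recoil = m_p * v_p / m_gun = 0.005 * 297 / 6 = 0.2475 m/s

0.2475 m/s


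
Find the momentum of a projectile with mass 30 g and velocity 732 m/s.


p = m*v = 0.03*732 = 21.96 kg·m/s

21.96 kg·m/s


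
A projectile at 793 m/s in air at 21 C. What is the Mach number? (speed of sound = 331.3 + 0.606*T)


a = 331.3 + 0.606*(21) = 344.026 m/s
M = v/a = 793/344.026 = 2.305

2.305


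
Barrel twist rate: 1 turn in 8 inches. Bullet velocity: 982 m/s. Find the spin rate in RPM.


twist_m = 8*0.0254 = 0.2032 m
spin = v/twist = 982/0.2032 = 4832.677 rev/s
RPM = spin*60 = 4832.677*60 ≈ 289961 RPM

289961 RPM


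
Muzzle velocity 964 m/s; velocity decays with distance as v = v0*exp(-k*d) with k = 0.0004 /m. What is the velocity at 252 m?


v = v0*exp(-k*d) = 964*exp(-0.0004*252) = 871.6 m/s

871.6 m/s


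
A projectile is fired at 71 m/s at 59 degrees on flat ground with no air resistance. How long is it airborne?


T = 2*v0*sin(theta)/g = 2*71*sin(59°)/9.81 = 12.41 s

12.41 s


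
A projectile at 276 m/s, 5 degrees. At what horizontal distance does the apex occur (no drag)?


R = v0^2*sin(2*theta)/g = 276^2*sin(2*5°)/9.81 = 1348.4 m
apex_dist = R/2 = 1348.4/2 = 674.2 m

674.2 m


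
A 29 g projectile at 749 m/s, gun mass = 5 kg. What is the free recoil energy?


v_r = m_p*v_p/m_gun = 0.029*749/5 = 4.3442 m/s, E_r = 0.5*m_gun*v_r^2 = 0.5*5*4.3442^2 = 47.18 J

47.18 J


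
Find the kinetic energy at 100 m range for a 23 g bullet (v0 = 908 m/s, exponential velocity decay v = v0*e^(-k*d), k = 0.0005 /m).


v = v0*exp(-k*d) = 908*exp(-0.0005*100) = 863.716 m/s
E = 0.5*m*v^2 = 0.5*0.023*863.716^2 = 8579 J

8579 J


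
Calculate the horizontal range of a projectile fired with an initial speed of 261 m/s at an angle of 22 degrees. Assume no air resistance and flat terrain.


R = v0^2 * sin(2*theta) / g = 261^2 * sin(2*22°) / 9.81 = 4824 m

4824 m


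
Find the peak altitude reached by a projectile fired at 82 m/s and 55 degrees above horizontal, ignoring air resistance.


H = (v0*sin(theta))^2 / (2g) = (82*sin(55°))^2 / (2*9.81) = 230 m

230 m


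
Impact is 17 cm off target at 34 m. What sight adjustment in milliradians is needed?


1 mrad subtends 1 cm per 10 m of range, so adj = error_cm / (dist_m / 10) = 17 / (34/10) = 5 mrad

5 mrad


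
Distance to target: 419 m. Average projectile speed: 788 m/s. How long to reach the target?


t = d/v = 419/788 = 0.5317 s

0.5317 s


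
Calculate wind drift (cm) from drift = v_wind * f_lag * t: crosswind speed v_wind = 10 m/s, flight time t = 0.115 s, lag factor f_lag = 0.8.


drift = v_wind * lag * t = 10 * 0.8 * 0.115 = 0.92 m ≈ 92 cm

92 cm


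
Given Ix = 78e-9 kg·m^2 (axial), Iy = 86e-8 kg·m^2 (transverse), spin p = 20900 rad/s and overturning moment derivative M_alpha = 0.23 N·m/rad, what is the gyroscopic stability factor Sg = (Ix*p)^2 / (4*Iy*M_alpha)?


Sg = Ix^2 * p^2 / (4 * Iy * M_alpha) = (78e-9)^2 * 20900^2 / (4 * 86e-8 * 0.23) = 3.359

3.359


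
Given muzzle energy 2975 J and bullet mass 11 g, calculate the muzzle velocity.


v = sqrt(2*E/m) = sqrt(2*2975/0.011) = 735.5 m/s

735.5 m/s


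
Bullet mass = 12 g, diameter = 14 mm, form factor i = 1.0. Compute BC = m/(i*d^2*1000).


BC = m/(i*d^2*1000) = 12/(1.0 * 14^2 * 1000) = 6.122e-05

6.122e-05


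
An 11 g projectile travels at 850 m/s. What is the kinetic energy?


E = 0.5*m*v^2 = 0.5*0.011*850^2 = 3974 J

3974 J


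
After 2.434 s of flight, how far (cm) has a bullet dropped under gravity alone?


drop = 0.5*g*t^2 = 0.5*9.81*2.434^2 = 29.059 m ≈ 2906 cm

2906 cm


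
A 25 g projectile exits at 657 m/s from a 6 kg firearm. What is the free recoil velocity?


v_recoil = m_p * v_p / m_gun = 0.025 * 657 / 6 = 2.738 m/s

2.738 m/s


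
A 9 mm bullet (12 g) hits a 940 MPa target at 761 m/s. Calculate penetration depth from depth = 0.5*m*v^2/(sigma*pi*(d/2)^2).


A = pi*(d/2)^2 = pi*(9/2)^2 = 63.6173 mm^2
E = 0.5*m*v^2 = 0.5*0.012*761^2 = 3474.73 J
depth = E/(sigma*A) = 3474.73 J / (940 MPa * 63.6173 mm^2) = 3474.73/(940 * 63.6173) m = 0.0581056 m ≈ 58.11 mm

58.11 mm


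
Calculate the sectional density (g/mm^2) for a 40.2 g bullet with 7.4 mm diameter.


SD = m/d^2 = 40.2/7.4^2 = 0.7341 g/mm^2

0.7341 g/mm^2


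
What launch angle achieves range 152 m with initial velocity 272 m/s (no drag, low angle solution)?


sin(2*theta) = R*g/v0^2 = 152*9.81/272^2 = 0.0201546, theta = arcsin(0.0201546)/2 = 0.5774°

0.5774 degrees


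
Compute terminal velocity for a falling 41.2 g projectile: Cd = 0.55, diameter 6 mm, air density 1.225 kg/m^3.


A = pi*(d/2)^2 = pi*(6/2000)^2 = 2.82743e-05 m^2
vt = sqrt(2mg/(Cd*rho*A)) = sqrt(2*0.0412*9.81/(0.55 * 1.225 * 2.82743e-05)) = 206 m/s

206 m/s


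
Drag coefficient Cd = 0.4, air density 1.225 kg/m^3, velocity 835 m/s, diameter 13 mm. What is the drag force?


A = pi*(d/2)^2 = pi*(13/2000)^2 = 1.32732e-04 m^2
Fd = 0.5*Cd*rho*A*v^2 = 0.5*0.4*1.225*1.32732e-04*835^2 = 22.67 N

22.67 N


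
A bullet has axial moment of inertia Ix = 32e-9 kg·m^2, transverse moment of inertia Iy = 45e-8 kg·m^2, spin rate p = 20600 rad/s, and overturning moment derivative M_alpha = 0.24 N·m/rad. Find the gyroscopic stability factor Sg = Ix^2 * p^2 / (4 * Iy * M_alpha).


Sg = Ix^2 * p^2 / (4 * Iy * M_alpha) = (32e-9)^2 * 20600^2 / (4 * 45e-8 * 0.24) = 1.006

1.006


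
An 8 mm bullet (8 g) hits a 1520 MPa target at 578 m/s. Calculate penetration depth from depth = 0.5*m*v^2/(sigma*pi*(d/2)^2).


A = pi*(d/2)^2 = pi*(8/2)^2 = 50.2655 mm^2
E = 0.5*m*v^2 = 0.5*0.008*578^2 = 1336.34 J
depth = E/(sigma*A) = 1336.34 J / (1520 MPa * 50.2655 mm^2) = 1336.34/(1520 * 50.2655) m = 0.0174905 m ≈ 17.49 mm

17.49 mm


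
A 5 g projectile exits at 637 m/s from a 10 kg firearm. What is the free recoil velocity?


v_recoil = m_p * v_p / m_gun = 0.005 * 637 / 10 = 0.3185 m/s

0.3185 m/s


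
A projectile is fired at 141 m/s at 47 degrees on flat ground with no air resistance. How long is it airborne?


T = 2*v0*sin(theta)/g = 2*141*sin(47°)/9.81 = 21.02 s

21.02 s


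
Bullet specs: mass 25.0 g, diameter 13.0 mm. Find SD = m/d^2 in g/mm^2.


SD = m/d^2 = 25.0/13.0^2 = 0.1479 g/mm^2

0.1479 g/mm^2


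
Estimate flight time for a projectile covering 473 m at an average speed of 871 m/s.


t = d/v = 473/871 = 0.5431 s

0.5431 s


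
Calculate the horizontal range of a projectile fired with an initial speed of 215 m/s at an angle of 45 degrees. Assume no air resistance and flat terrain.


R = v0^2 * sin(2*theta) / g = 215^2 * sin(2*45°) / 9.81 = 4712 m

4712 m


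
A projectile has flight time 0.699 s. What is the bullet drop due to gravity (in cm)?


drop = 0.5*g*t^2 = 0.5*9.81*0.699^2 = 2.39659 m ≈ 239.7 cm

239.7 cm


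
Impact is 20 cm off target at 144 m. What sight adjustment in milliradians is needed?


1 mrad subtends 1 cm per 10 m of range, so adj = error_cm / (dist_m / 10) = 20 / (144/10) = 1.389 mrad

1.389 mrad


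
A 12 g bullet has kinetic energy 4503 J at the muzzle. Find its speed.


v = sqrt(2*E/m) = sqrt(2*4503/0.012) = 866.3 m/s

866.3 m/s


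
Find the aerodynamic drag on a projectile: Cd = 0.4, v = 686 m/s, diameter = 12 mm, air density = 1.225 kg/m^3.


A = pi*(d/2)^2 = pi*(12/2000)^2 = 1.13097e-04 m^2
Fd = 0.5*Cd*rho*A*v^2 = 0.5*0.4*1.225*1.13097e-04*686^2 = 13.04 N

13.04 N


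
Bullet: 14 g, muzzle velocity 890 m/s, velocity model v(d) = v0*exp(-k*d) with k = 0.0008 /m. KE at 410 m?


v = v0*exp(-k*d) = 890*exp(-0.0008*410) = 641.123 m/s
E = 0.5*m*v^2 = 0.5*0.014*641.123^2 = 2877 J

2877 J


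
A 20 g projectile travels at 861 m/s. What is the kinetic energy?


E = 0.5*m*v^2 = 0.5*0.02*861^2 = 7413 J

7413 J


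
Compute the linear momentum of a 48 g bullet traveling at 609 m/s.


p = m*v = 0.048*609 = 29.23 kg·m/s

29.23 kg·m/s


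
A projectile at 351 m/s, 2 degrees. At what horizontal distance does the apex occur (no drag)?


R = v0^2*sin(2*theta)/g = 351^2*sin(2*2°)/9.81 = 876.052 m
apex_dist = R/2 = 876.052/2 = 438 m

438 m


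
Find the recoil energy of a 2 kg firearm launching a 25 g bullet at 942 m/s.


v_r = m_p*v_p/m_gun = 0.025*942/2 = 11.775 m/s, E_r = 0.5*m_gun*v_r^2 = 0.5*2*11.775^2 = 138.7 J

138.7 J


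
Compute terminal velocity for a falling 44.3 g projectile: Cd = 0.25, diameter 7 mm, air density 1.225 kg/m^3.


A = pi*(d/2)^2 = pi*(7/2000)^2 = 3.84845e-05 m^2
vt = sqrt(2mg/(Cd*rho*A)) = sqrt(2*0.0443*9.81/(0.25 * 1.225 * 3.84845e-05)) = 271.6 m/s

271.6 m/s


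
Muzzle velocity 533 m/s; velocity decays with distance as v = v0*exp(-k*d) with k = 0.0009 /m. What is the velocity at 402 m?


v = v0*exp(-k*d) = 533*exp(-0.0009*402) = 371.2 m/s

371.2 m/s


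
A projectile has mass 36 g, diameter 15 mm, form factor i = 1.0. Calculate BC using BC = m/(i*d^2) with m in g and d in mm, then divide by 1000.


BC = m/(i*d^2*1000) = 36/(1.0 * 15^2 * 1000) = 0.00016

0.00016


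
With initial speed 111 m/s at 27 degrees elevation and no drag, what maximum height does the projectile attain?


H = (v0*sin(theta))^2 / (2g) = (111*sin(27°))^2 / (2*9.81) = 129.4 m

129.4 m


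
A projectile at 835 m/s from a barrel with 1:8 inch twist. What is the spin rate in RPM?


twist_m = 8*0.0254 = 0.2032 m
spin = v/twist = 835/0.2032 = 4109.252 rev/s
RPM = spin*60 = 4109.252*60 ≈ 246555 RPM

246555 RPM


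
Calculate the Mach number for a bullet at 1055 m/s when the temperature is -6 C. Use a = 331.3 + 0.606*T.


a = 331.3 + 0.606*(-6) = 327.664 m/s
M = v/a = 1055/327.664 = 3.22

3.22


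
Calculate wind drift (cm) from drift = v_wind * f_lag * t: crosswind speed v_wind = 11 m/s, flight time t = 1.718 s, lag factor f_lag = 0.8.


drift = v_wind * lag * t = 11 * 0.8 * 1.718 = 15.1184 m ≈ 1512 cm

1512 cm


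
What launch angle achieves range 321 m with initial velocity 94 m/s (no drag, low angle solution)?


sin(2*theta) = R*g/v0^2 = 321*9.81/94^2 = 0.356384, theta = arcsin(0.356384)/2 = 10.44°

10.44 degrees


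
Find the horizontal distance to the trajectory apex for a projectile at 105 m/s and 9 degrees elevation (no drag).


R = v0^2*sin(2*theta)/g = 105^2*sin(2*9°)/9.81 = 347.29 m
apex_dist = R/2 = 347.29/2 = 173.6 m

173.6 m


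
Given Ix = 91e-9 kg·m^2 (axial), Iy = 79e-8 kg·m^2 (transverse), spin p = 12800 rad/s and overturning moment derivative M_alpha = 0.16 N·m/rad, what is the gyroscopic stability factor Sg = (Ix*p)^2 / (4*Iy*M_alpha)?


Sg = Ix^2 * p^2 / (4 * Iy * M_alpha) = (91e-9)^2 * 12800^2 / (4 * 79e-8 * 0.16) = 2.683

2.683


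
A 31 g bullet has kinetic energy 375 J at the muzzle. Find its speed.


v = sqrt(2*E/m) = sqrt(2*375/0.031) = 155.5 m/s

155.5 m/s


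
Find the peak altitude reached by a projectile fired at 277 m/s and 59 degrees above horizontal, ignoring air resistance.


H = (v0*sin(theta))^2 / (2g) = (277*sin(59°))^2 / (2*9.81) = 2873 m

2873 m


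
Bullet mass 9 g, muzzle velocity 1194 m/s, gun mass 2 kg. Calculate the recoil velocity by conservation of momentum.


v_recoil = m_p * v_p / m_gun = 0.009 * 1194 / 2 = 5.373 m/s

5.373 m/s


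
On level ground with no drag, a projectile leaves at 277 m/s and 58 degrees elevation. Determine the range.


R = v0^2 * sin(2*theta) / g = 277^2 * sin(2*58°) / 9.81 = 7030 m

7030 m


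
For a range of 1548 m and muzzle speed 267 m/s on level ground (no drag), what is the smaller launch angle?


sin(2*theta) = R*g/v0^2 = 1548*9.81/267^2 = 0.213019, theta = arcsin(0.213019)/2 = 6.15°

6.15 degrees


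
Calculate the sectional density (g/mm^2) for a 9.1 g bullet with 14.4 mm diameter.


SD = m/d^2 = 9.1/14.4^2 = 0.04389 g/mm^2

0.04389 g/mm^2


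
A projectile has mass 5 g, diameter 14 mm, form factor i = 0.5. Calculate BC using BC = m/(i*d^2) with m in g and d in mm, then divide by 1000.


BC = m/(i*d^2*1000) = 5/(0.5 * 14^2 * 1000) = 5.102e-05

5.102e-05


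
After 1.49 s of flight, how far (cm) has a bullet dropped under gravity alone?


drop = 0.5*g*t^2 = 0.5*9.81*1.49^2 = 10.8896 m ≈ 1089 cm

1089 cm


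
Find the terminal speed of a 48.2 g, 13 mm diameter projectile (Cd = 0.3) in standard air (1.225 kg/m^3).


A = pi*(d/2)^2 = pi*(13/2000)^2 = 1.32732e-04 m^2
vt = sqrt(2mg/(Cd*rho*A)) = sqrt(2*0.0482*9.81/(0.3 * 1.225 * 1.32732e-04)) = 139.2 m/s

139.2 m/s


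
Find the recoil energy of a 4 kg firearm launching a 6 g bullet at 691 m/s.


v_r = m_p*v_p/m_gun = 0.006*691/4 = 1.0365 m/s, E_r = 0.5*m_gun*v_r^2 = 0.5*4*1.0365^2 = 2.149 J

2.149 J


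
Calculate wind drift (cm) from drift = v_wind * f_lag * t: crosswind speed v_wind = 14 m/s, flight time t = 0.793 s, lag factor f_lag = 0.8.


drift = v_wind * lag * t = 14 * 0.8 * 0.793 = 8.8816 m ≈ 888.2 cm

888.2 cm


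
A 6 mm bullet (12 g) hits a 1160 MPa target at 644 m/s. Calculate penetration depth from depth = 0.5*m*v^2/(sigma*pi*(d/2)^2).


A = pi*(d/2)^2 = pi*(6/2)^2 = 28.2743 mm^2
E = 0.5*m*v^2 = 0.5*0.012*644^2 = 2488.42 J
depth = E/(sigma*A) = 2488.42 J / (1160 MPa * 28.2743 mm^2) = 2488.42/(1160 * 28.2743) m = 0.0758704 m ≈ 75.87 mm

75.87 mm


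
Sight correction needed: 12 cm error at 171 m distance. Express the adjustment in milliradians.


1 mrad subtends 1 cm per 10 m of range, so adj = error_cm / (dist_m / 10) = 12 / (171/10) = 0.7018 mrad

0.7018 mrad


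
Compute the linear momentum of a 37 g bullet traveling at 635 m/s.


p = m*v = 0.037*635 = 23.49 kg·m/s

23.49 kg·m/s


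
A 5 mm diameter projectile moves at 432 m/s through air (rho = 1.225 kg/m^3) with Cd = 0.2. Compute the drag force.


A = pi*(d/2)^2 = pi*(5/2000)^2 = 1.96350e-05 m^2
Fd = 0.5*Cd*rho*A*v^2 = 0.5*0.2*1.225*1.96350e-05*432^2 = 0.4489 N

0.4489 N


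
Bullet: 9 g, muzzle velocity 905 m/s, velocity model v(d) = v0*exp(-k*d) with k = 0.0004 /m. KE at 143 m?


v = v0*exp(-k*d) = 905*exp(-0.0004*143) = 854.687 m/s
E = 0.5*m*v^2 = 0.5*0.009*854.687^2 = 3287 J

3287 J


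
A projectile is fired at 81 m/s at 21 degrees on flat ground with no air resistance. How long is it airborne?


T = 2*v0*sin(theta)/g = 2*81*sin(21°)/9.81 = 5.918 s

5.918 s


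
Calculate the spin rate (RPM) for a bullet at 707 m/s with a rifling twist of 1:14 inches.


twist_m = 14*0.0254 = 0.3556 m
spin = v/twist = 707/0.3556 = 1988.189 rev/s
RPM = spin*60 = 1988.189*60 ≈ 119291 RPM

119291 RPM


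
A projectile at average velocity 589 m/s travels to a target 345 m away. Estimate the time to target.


t = d/v = 345/589 = 0.5857 s

0.5857 s


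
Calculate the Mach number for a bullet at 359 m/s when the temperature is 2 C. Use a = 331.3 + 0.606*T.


a = 331.3 + 0.606*(2) = 332.512 m/s
M = v/a = 359/332.512 = 1.08

1.08


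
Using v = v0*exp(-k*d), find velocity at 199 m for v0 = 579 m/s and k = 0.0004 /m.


v = v0*exp(-k*d) = 579*exp(-0.0004*199) = 534.7 m/s

534.7 m/s


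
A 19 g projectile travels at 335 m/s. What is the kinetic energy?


E = 0.5*m*v^2 = 0.5*0.019*335^2 = 1066 J

1066 J


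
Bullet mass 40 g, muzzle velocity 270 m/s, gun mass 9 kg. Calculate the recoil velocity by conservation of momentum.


v_recoil = m_p * v_p / m_gun = 0.04 * 270 / 9 = 1.2 m/s

1.2 m/s


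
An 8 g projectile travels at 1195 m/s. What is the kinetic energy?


E = 0.5*m*v^2 = 0.5*0.008*1195^2 = 5712 J

5712 J


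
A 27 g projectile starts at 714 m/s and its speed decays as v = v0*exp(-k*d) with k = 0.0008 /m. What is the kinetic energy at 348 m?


v = v0*exp(-k*d) = 714*exp(-0.0008*348) = 540.494 m/s
E = 0.5*m*v^2 = 0.5*0.027*540.494^2 = 3944 J

3944 J


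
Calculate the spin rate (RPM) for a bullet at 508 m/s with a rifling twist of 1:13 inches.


twist_m = 13*0.0254 = 0.3302 m
spin = v/twist = 508/0.3302 = 1538.462 rev/s
RPM = spin*60 = 1538.462*60 ≈ 92308 RPM

92308 RPM


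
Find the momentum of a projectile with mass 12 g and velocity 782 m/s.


p = m*v = 0.012*782 = 9.384 kg·m/s

9.384 kg·m/s


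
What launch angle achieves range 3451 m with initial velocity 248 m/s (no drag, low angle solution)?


sin(2*theta) = R*g/v0^2 = 3451*9.81/248^2 = 0.550441, theta = arcsin(0.550441)/2 = 16.7°

16.7 degrees


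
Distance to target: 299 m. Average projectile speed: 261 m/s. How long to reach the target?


t = d/v = 299/261 = 1.146 s

1.146 s


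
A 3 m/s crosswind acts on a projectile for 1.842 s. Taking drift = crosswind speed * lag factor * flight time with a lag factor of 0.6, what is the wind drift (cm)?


drift = v_wind * lag * t = 3 * 0.6 * 1.842 = 3.3156 m ≈ 331.6 cm

331.6 cm


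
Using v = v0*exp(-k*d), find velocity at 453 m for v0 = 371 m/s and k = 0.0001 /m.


v = v0*exp(-k*d) = 371*exp(-0.0001*453) = 354.6 m/s

354.6 m/s


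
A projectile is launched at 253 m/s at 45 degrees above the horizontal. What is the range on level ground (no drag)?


R = v0^2 * sin(2*theta) / g = 253^2 * sin(2*45°) / 9.81 = 6525 m

6525 m


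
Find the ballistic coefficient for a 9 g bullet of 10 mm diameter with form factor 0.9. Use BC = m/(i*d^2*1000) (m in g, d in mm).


BC = m/(i*d^2*1000) = 9/(0.9 * 10^2 * 1000) = 0.0001

0.0001


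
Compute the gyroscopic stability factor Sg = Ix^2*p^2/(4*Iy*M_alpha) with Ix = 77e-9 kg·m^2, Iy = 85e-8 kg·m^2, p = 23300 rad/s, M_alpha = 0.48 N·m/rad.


Sg = Ix^2 * p^2 / (4 * Iy * M_alpha) = (77e-9)^2 * 23300^2 / (4 * 85e-8 * 0.48) = 1.972

1.972


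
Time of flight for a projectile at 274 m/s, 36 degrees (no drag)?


T = 2*v0*sin(theta)/g = 2*274*sin(36°)/9.81 = 32.83 s

32.83 s


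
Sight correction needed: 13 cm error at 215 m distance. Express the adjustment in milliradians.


1 mrad subtends 1 cm per 10 m of range, so adj = error_cm / (dist_m / 10) = 13 / (215/10) = 0.6047 mrad

0.6047 mrad


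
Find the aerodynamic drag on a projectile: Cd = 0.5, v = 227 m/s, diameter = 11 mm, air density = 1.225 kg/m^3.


A = pi*(d/2)^2 = pi*(11/2000)^2 = 9.50332e-05 m^2
Fd = 0.5*Cd*rho*A*v^2 = 0.5*0.5*1.225*9.50332e-05*227^2 = 1.5 N

1.5 N


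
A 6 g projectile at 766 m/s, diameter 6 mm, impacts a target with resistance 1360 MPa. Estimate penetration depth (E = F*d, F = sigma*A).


A = pi*(d/2)^2 = pi*(6/2)^2 = 28.2743 mm^2
E = 0.5*m*v^2 = 0.5*0.006*766^2 = 1760.27 J
depth = E/(sigma*A) = 1760.27 J / (1360 MPa * 28.2743 mm^2) = 1760.27/(1360 * 28.2743) m = 0.045777 m ≈ 45.78 mm

45.78 mm


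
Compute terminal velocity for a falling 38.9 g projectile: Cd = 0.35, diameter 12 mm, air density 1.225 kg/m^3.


A = pi*(d/2)^2 = pi*(12/2000)^2 = 1.13097e-04 m^2
vt = sqrt(2mg/(Cd*rho*A)) = sqrt(2*0.0389*9.81/(0.35 * 1.225 * 1.13097e-04)) = 125.5 m/s

125.5 m/s


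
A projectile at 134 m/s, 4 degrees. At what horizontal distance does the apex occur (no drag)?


R = v0^2*sin(2*theta)/g = 134^2*sin(2*4°)/9.81 = 254.739 m
apex_dist = R/2 = 254.739/2 = 127.4 m

127.4 m


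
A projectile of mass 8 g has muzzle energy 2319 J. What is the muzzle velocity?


v = sqrt(2*E/m) = sqrt(2*2319/0.008) = 761.4 m/s

761.4 m/s


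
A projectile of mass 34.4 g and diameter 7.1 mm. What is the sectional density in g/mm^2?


SD = m/d^2 = 34.4/7.1^2 = 0.6824 g/mm^2

0.6824 g/mm^2


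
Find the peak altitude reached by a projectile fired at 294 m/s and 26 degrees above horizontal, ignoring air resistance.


H = (v0*sin(theta))^2 / (2g) = (294*sin(26°))^2 / (2*9.81) = 846.6 m

846.6 m


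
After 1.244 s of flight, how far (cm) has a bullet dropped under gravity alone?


drop = 0.5*g*t^2 = 0.5*9.81*1.244^2 = 7.59066 m ≈ 759.1 cm

759.1 cm


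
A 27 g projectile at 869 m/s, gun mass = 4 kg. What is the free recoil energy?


v_r = m_p*v_p/m_gun = 0.027*869/4 = 5.86575 m/s, E_r = 0.5*m_gun*v_r^2 = 0.5*4*5.86575^2 = 68.81 J

68.81 J


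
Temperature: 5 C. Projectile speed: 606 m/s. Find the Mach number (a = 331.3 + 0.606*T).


a = 331.3 + 0.606*(5) = 334.33 m/s
M = v/a = 606/334.33 = 1.813

1.813


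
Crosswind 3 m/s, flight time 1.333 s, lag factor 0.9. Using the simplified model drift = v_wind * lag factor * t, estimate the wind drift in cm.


drift = v_wind * lag * t = 3 * 0.9 * 1.333 = 3.5991 m ≈ 359.9 cm

359.9 cm


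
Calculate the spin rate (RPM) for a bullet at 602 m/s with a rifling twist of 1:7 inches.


twist_m = 7*0.0254 = 0.1778 m
spin = v/twist = 602/0.1778 = 3385.827 rev/s
RPM = spin*60 = 3385.827*60 ≈ 203150 RPM

203150 RPM


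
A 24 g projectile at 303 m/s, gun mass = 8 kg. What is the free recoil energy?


v_r = m_p*v_p/m_gun = 0.024*303/8 = 0.909 m/s, E_r = 0.5*m_gun*v_r^2 = 0.5*8*0.909^2 = 3.305 J

3.305 J


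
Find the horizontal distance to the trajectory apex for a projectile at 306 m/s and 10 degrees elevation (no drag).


R = v0^2*sin(2*theta)/g = 306^2*sin(2*10°)/9.81 = 3264.57 m
apex_dist = R/2 = 3264.57/2 = 1632 m

1632 m


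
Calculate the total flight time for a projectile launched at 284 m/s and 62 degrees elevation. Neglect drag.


T = 2*v0*sin(theta)/g = 2*284*sin(62°)/9.81 = 51.12 s

51.12 s


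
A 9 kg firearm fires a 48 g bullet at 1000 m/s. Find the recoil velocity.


v_recoil = m_p * v_p / m_gun = 0.048 * 1000 / 9 = 5.333 m/s

5.333 m/s


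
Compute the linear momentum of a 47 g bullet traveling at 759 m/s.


p = m*v = 0.047*759 = 35.67 kg·m/s

35.67 kg·m/s


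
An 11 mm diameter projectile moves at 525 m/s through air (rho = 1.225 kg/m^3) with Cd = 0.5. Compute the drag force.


A = pi*(d/2)^2 = pi*(11/2000)^2 = 9.50332e-05 m^2
Fd = 0.5*Cd*rho*A*v^2 = 0.5*0.5*1.225*9.50332e-05*525^2 = 8.022 N

8.022 N


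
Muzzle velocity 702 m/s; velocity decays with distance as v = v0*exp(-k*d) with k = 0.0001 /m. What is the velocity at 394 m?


v = v0*exp(-k*d) = 702*exp(-0.0001*394) = 674.9 m/s

674.9 m/s


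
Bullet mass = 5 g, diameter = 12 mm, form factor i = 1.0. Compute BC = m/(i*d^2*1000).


BC = m/(i*d^2*1000) = 5/(1.0 * 12^2 * 1000) = 3.472e-05

3.472e-05


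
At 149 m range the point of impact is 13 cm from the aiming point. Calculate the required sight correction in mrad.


1 mrad subtends 1 cm per 10 m of range, so adj = error_cm / (dist_m / 10) = 13 / (149/10) = 0.8725 mrad

0.8725 mrad


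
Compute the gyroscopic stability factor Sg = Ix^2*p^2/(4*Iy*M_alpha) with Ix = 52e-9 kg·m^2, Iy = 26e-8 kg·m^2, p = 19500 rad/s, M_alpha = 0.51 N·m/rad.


Sg = Ix^2 * p^2 / (4 * Iy * M_alpha) = (52e-9)^2 * 19500^2 / (4 * 26e-8 * 0.51) = 1.939

1.939


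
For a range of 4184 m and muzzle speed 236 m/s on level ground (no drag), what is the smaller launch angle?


sin(2*theta) = R*g/v0^2 = 4184*9.81/236^2 = 0.736948, theta = arcsin(0.736948)/2 = 23.74°

23.74 degrees


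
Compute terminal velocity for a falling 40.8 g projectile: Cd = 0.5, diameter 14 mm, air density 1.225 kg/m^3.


A = pi*(d/2)^2 = pi*(14/2000)^2 = 1.53938e-04 m^2
vt = sqrt(2mg/(Cd*rho*A)) = sqrt(2*0.0408*9.81/(0.5 * 1.225 * 1.53938e-04)) = 92.14 m/s

92.14 m/s


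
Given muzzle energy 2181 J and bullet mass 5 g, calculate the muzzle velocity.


v = sqrt(2*E/m) = sqrt(2*2181/0.005) = 934 m/s

934 m/s


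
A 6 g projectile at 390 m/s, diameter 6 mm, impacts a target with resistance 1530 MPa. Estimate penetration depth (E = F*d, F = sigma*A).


A = pi*(d/2)^2 = pi*(6/2)^2 = 28.2743 mm^2
E = 0.5*m*v^2 = 0.5*0.006*390^2 = 456.3 J
depth = E/(sigma*A) = 456.3 J / (1530 MPa * 28.2743 mm^2) = 456.3/(1530 * 28.2743) m = 0.0105479 m ≈ 10.55 mm

10.55 mm


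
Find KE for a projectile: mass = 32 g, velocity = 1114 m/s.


E = 0.5*m*v^2 = 0.5*0.032*1114^2 = 19856 J

19856 J


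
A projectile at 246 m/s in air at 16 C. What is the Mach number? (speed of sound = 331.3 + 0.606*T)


a = 331.3 + 0.606*(16) = 340.996 m/s
M = v/a = 246/340.996 = 0.7214

0.7214


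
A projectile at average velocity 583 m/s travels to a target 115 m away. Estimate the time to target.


t = d/v = 115/583 = 0.1973 s

0.1973 s


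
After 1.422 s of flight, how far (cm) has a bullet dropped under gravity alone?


drop = 0.5*g*t^2 = 0.5*9.81*1.422^2 = 9.91832 m ≈ 991.8 cm

991.8 cm


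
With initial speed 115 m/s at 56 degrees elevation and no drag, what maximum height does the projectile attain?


H = (v0*sin(theta))^2 / (2g) = (115*sin(56°))^2 / (2*9.81) = 463.3 m

463.3 m


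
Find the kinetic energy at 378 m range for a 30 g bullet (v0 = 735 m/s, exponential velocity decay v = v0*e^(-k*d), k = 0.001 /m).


v = v0*exp(-k*d) = 735*exp(-0.001*378) = 503.644 m/s
E = 0.5*m*v^2 = 0.5*0.03*503.644^2 = 3805 J

3805 J


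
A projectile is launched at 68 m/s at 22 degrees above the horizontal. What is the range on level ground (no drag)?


R = v0^2 * sin(2*theta) / g = 68^2 * sin(2*22°) / 9.81 = 327.4 m

327.4 m


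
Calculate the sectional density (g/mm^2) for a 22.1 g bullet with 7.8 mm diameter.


SD = m/d^2 = 22.1/7.8^2 = 0.3632 g/mm^2

0.3632 g/mm^2


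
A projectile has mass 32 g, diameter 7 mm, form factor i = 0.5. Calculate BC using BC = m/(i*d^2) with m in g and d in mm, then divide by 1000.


BC = m/(i*d^2*1000) = 32/(0.5 * 7^2 * 1000) = 0.001306

0.001306


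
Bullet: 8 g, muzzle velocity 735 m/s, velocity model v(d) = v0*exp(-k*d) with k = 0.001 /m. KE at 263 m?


v = v0*exp(-k*d) = 735*exp(-0.001*263) = 565.025 m/s
E = 0.5*m*v^2 = 0.5*0.008*565.025^2 = 1277 J

1277 J


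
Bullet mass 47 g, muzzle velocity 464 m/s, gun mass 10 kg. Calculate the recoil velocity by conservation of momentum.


v_recoil = m_p * v_p / m_gun = 0.047 * 464 / 10 = 2.181 m/s

2.181 m/s


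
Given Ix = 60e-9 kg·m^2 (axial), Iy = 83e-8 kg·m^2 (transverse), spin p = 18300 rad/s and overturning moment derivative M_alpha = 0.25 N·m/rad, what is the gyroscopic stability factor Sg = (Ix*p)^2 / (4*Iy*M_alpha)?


Sg = Ix^2 * p^2 / (4 * Iy * M_alpha) = (60e-9)^2 * 18300^2 / (4 * 83e-8 * 0.25) = 1.453

1.453


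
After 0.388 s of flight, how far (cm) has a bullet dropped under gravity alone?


drop = 0.5*g*t^2 = 0.5*9.81*0.388^2 = 0.738418 m ≈ 73.84 cm

73.84 cm


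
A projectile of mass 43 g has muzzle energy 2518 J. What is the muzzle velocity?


v = sqrt(2*E/m) = sqrt(2*2518/0.043) = 342.2 m/s

342.2 m/s


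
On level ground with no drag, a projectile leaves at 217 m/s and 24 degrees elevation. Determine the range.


R = v0^2 * sin(2*theta) / g = 217^2 * sin(2*24°) / 9.81 = 3567 m

3567 m


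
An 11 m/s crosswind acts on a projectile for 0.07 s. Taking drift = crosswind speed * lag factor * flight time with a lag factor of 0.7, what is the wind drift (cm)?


drift = v_wind * lag * t = 11 * 0.7 * 0.07 = 0.539 m ≈ 53.9 cm

53.9 cm


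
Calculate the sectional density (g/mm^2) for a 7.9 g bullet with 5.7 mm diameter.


SD = m/d^2 = 7.9/5.7^2 = 0.2432 g/mm^2

0.2432 g/mm^2


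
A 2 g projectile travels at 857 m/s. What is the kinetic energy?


E = 0.5*m*v^2 = 0.5*0.002*857^2 = 734.4 J

734.4 J


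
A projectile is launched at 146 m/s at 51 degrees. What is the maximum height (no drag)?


H = (v0*sin(theta))^2 / (2g) = (146*sin(51°))^2 / (2*9.81) = 656.2 m

656.2 m


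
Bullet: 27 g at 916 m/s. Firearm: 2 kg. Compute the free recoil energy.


v_r = m_p*v_p/m_gun = 0.027*916/2 = 12.366 m/s, E_r = 0.5*m_gun*v_r^2 = 0.5*2*12.366^2 = 152.9 J

152.9 J


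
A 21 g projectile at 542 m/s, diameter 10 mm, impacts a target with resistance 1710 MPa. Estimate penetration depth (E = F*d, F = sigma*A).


A = pi*(d/2)^2 = pi*(10/2)^2 = 78.5398 mm^2
E = 0.5*m*v^2 = 0.5*0.021*542^2 = 3084.52 J
depth = E/(sigma*A) = 3084.52 J / (1710 MPa * 78.5398 mm^2) = 3084.52/(1710 * 78.5398) m = 0.0229669 m ≈ 22.97 mm

22.97 mm


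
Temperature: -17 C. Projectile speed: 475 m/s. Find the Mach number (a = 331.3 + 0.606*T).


a = 331.3 + 0.606*(-17) = 320.998 m/s
M = v/a = 475/320.998 = 1.48

1.48


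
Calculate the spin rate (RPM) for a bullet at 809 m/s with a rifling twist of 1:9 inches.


twist_m = 9*0.0254 = 0.2286 m
spin = v/twist = 809/0.2286 = 3538.933 rev/s
RPM = spin*60 = 3538.933*60 ≈ 212336 RPM

212336 RPM


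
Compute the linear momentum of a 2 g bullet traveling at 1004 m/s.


p = m*v = 0.002*1004 = 2.008 kg·m/s

2.008 kg·m/s


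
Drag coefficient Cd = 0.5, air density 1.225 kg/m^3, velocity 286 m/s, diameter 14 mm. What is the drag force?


A = pi*(d/2)^2 = pi*(14/2000)^2 = 1.53938e-04 m^2
Fd = 0.5*Cd*rho*A*v^2 = 0.5*0.5*1.225*1.53938e-04*286^2 = 3.856 N

3.856 N


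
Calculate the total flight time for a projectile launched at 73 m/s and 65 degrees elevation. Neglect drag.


T = 2*v0*sin(theta)/g = 2*73*sin(65°)/9.81 = 13.49 s

13.49 s


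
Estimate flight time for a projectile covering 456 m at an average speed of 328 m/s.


t = d/v = 456/328 = 1.39 s

1.39 s


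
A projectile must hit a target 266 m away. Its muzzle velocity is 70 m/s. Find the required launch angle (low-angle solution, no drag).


sin(2*theta) = R*g/v0^2 = 266*9.81/70^2 = 0.532543, theta = arcsin(0.532543)/2 = 16.09°

16.09 degrees


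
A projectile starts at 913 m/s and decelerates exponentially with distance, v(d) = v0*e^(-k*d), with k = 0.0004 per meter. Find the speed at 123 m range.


v = v0*exp(-k*d) = 913*exp(-0.0004*123) = 869.2 m/s

869.2 m/s


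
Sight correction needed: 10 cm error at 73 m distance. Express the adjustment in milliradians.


1 mrad subtends 1 cm per 10 m of range, so adj = error_cm / (dist_m / 10) = 10 / (73/10) = 1.37 mrad

1.37 mrad


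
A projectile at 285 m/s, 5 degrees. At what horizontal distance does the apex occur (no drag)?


R = v0^2*sin(2*theta)/g = 285^2*sin(2*5°)/9.81 = 1437.78 m
apex_dist = R/2 = 1437.78/2 = 718.9 m

718.9 m


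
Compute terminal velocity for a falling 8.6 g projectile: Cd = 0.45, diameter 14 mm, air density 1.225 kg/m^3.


A = pi*(d/2)^2 = pi*(14/2000)^2 = 1.53938e-04 m^2
vt = sqrt(2mg/(Cd*rho*A)) = sqrt(2*0.0086*9.81/(0.45 * 1.225 * 1.53938e-04)) = 44.59 m/s

44.59 m/s


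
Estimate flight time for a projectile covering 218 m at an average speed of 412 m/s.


t = d/v = 218/412 = 0.5291 s

0.5291 s


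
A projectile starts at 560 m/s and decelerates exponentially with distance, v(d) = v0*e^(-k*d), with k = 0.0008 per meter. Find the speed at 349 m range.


v = v0*exp(-k*d) = 560*exp(-0.0008*349) = 423.6 m/s

423.6 m/s


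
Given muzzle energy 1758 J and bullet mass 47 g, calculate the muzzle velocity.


v = sqrt(2*E/m) = sqrt(2*1758/0.047) = 273.5 m/s

273.5 m/s


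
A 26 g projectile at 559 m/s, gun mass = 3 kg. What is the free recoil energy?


v_r = m_p*v_p/m_gun = 0.026*559/3 = 4.84467 m/s, E_r = 0.5*m_gun*v_r^2 = 0.5*3*4.84467^2 = 35.21 J

35.21 J


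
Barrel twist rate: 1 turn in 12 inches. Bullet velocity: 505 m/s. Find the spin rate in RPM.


twist_m = 12*0.0254 = 0.3048 m
spin = v/twist = 505/0.3048 = 1656.824 rev/s
RPM = spin*60 = 1656.824*60 ≈ 99409 RPM

99409 RPM


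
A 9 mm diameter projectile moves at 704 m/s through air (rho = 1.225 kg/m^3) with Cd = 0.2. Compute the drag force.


A = pi*(d/2)^2 = pi*(9/2000)^2 = 6.36173e-05 m^2
Fd = 0.5*Cd*rho*A*v^2 = 0.5*0.2*1.225*6.36173e-05*704^2 = 3.862 N

3.862 N


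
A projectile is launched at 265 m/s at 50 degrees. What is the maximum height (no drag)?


H = (v0*sin(theta))^2 / (2g) = (265*sin(50°))^2 / (2*9.81) = 2100 m

2100 m


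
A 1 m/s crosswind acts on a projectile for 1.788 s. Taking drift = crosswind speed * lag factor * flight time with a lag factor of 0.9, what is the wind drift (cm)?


drift = v_wind * lag * t = 1 * 0.9 * 1.788 = 1.6092 m ≈ 160.9 cm

160.9 cm


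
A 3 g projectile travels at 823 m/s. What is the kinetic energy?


E = 0.5*m*v^2 = 0.5*0.003*823^2 = 1016 J

1016 J


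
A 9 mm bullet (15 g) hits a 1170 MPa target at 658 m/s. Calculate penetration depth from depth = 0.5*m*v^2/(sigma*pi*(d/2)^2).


A = pi*(d/2)^2 = pi*(9/2)^2 = 63.6173 mm^2
E = 0.5*m*v^2 = 0.5*0.015*658^2 = 3247.23 J
depth = E/(sigma*A) = 3247.23 J / (1170 MPa * 63.6173 mm^2) = 3247.23/(1170 * 63.6173) m = 0.0436267 m ≈ 43.63 mm

43.63 mm


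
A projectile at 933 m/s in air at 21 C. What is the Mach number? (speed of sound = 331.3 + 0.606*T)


a = 331.3 + 0.606*(21) = 344.026 m/s
M = v/a = 933/344.026 = 2.712

2.712


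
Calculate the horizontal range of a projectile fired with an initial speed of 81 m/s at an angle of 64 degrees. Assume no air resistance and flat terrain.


R = v0^2 * sin(2*theta) / g = 81^2 * sin(2*64°) / 9.81 = 527 m

527 m


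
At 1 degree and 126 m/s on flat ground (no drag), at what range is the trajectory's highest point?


R = v0^2*sin(2*theta)/g = 126^2*sin(2*1°)/9.81 = 56.4796 m
apex_dist = R/2 = 56.4796/2 = 28.24 m

28.24 m


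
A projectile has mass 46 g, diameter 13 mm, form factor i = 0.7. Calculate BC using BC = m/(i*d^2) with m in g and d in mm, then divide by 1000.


BC = m/(i*d^2*1000) = 46/(0.7 * 13^2 * 1000) = 0.0003888

0.0003888


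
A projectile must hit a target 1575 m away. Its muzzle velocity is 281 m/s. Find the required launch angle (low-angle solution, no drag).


sin(2*theta) = R*g/v0^2 = 1575*9.81/281^2 = 0.195676, theta = arcsin(0.195676)/2 = 5.642°

5.642 degrees


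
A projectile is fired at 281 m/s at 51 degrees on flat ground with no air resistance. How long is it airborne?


T = 2*v0*sin(theta)/g = 2*281*sin(51°)/9.81 = 44.52 s

44.52 s


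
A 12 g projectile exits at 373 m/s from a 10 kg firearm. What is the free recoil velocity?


v_recoil = m_p * v_p / m_gun = 0.012 * 373 / 10 = 0.4476 m/s

0.4476 m/s


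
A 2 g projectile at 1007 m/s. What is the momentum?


p = m*v = 0.002*1007 = 2.014 kg·m/s

2.014 kg·m/s


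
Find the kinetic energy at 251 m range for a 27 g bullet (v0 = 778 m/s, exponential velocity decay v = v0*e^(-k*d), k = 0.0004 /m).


v = v0*exp(-k*d) = 778*exp(-0.0004*251) = 703.682 m/s
E = 0.5*m*v^2 = 0.5*0.027*703.682^2 = 6685 J

6685 J


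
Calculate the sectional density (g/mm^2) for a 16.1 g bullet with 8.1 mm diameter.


SD = m/d^2 = 16.1/8.1^2 = 0.2454 g/mm^2

0.2454 g/mm^2


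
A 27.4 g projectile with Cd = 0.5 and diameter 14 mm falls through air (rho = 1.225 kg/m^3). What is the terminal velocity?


A = pi*(d/2)^2 = pi*(14/2000)^2 = 1.53938e-04 m^2
vt = sqrt(2mg/(Cd*rho*A)) = sqrt(2*0.0274*9.81/(0.5 * 1.225 * 1.53938e-04)) = 75.51 m/s

75.51 m/s


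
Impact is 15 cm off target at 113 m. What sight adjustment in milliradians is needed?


1 mrad subtends 1 cm per 10 m of range, so adj = error_cm / (dist_m / 10) = 15 / (113/10) = 1.327 mrad

1.327 mrad


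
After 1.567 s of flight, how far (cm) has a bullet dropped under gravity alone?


drop = 0.5*g*t^2 = 0.5*9.81*1.567^2 = 12.0442 m ≈ 1204 cm

1204 cm


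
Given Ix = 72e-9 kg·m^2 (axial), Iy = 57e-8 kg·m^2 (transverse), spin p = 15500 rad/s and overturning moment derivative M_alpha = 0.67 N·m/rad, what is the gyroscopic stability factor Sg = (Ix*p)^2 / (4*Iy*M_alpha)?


Sg = Ix^2 * p^2 / (4 * Iy * M_alpha) = (72e-9)^2 * 15500^2 / (4 * 57e-8 * 0.67) = 0.8153

0.8153


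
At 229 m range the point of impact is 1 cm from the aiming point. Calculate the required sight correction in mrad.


1 mrad subtends 1 cm per 10 m of range, so adj = error_cm / (dist_m / 10) = 1 / (229/10) = 0.04367 mrad

0.04367 mrad


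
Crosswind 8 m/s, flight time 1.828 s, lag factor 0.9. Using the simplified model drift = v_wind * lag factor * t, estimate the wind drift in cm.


drift = v_wind * lag * t = 8 * 0.9 * 1.828 = 13.1616 m ≈ 1316 cm

1316 cm


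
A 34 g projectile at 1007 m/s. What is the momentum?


p = m*v = 0.034*1007 = 34.24 kg·m/s

34.24 kg·m/s


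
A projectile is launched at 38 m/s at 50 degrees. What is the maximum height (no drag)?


H = (v0*sin(theta))^2 / (2g) = (38*sin(50°))^2 / (2*9.81) = 43.19 m

43.19 m


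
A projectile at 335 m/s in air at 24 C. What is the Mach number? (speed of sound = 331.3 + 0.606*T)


a = 331.3 + 0.606*(24) = 345.844 m/s
M = v/a = 335/345.844 = 0.9686

0.9686


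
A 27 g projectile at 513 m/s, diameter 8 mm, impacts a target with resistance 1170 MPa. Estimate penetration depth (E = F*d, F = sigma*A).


A = pi*(d/2)^2 = pi*(8/2)^2 = 50.2655 mm^2
E = 0.5*m*v^2 = 0.5*0.027*513^2 = 3552.78 J
depth = E/(sigma*A) = 3552.78 J / (1170 MPa * 50.2655 mm^2) = 3552.78/(1170 * 50.2655) m = 0.0604105 m ≈ 60.41 mm

60.41 mm


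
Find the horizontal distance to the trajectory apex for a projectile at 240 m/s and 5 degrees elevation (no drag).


R = v0^2*sin(2*theta)/g = 240^2*sin(2*5°)/9.81 = 1019.59 m
apex_dist = R/2 = 1019.59/2 = 509.8 m

509.8 m


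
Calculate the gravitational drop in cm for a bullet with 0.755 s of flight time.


drop = 0.5*g*t^2 = 0.5*9.81*0.755^2 = 2.79597 m ≈ 279.6 cm

279.6 cm


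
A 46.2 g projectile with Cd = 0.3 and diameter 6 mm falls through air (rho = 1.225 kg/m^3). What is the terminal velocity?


A = pi*(d/2)^2 = pi*(6/2000)^2 = 2.82743e-05 m^2
vt = sqrt(2mg/(Cd*rho*A)) = sqrt(2*0.0462*9.81/(0.3 * 1.225 * 2.82743e-05)) = 295.4 m/s

295.4 m/s


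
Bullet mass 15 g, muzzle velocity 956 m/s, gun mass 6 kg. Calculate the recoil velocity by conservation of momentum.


v_recoil = m_p * v_p / m_gun = 0.015 * 956 / 6 = 2.39 m/s

2.39 m/s


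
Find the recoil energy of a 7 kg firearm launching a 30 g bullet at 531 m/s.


v_r = m_p*v_p/m_gun = 0.03*531/7 = 2.27571 m/s, E_r = 0.5*m_gun*v_r^2 = 0.5*7*2.27571^2 = 18.13 J

18.13 J


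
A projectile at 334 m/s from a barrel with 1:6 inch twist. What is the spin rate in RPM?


twist_m = 6*0.0254 = 0.1524 m
spin = v/twist = 334/0.1524 = 2191.601 rev/s
RPM = spin*60 = 2191.601*60 ≈ 131496 RPM

131496 RPM


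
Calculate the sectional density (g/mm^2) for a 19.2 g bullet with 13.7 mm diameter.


SD = m/d^2 = 19.2/13.7^2 = 0.1023 g/mm^2

0.1023 g/mm^2


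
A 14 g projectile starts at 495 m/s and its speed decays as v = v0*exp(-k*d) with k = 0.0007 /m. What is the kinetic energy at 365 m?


v = v0*exp(-k*d) = 495*exp(-0.0007*365) = 383.392 m/s
E = 0.5*m*v^2 = 0.5*0.014*383.392^2 = 1029 J

1029 J
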